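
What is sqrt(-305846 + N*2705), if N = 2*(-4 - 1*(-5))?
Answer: 2*I*sqrt(75109) ≈ 548.12*I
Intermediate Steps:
N = 2 (N = 2*(-4 + 5) = 2*1 = 2)
sqrt(-305846 + N*2705) = sqrt(-305846 + 2*2705) = sqrt(-305846 + 5410) = sqrt(-300436) = 2*I*sqrt(75109)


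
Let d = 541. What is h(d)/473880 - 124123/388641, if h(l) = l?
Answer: -592011641/1860294920 ≈ -0.31824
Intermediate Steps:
h(d)/473880 - 124123/388641 = 541/473880 - 124123/388641 = -592011641/1860294920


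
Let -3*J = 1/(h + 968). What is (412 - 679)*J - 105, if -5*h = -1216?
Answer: -635435/6056 ≈ -104.93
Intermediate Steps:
h = 1216/5 (h = -⅕*(-1216) = 1216/5 ≈ 243.20)
J = -5/18168 (J = -1/(3*(1216/5 + 968)) = -1/(3*6056/5) = -⅓*5/6056 = -5/18168 ≈ -0.00027521)
(412 - 679)*J - 105 = (412 - 679)*(-5/18168) - 105 = -267*(-5/18168) - 105 = 445/6056 - 105 = -635435/6056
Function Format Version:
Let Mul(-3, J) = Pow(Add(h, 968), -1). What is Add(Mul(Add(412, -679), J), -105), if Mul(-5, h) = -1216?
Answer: Rational(-635435, 6056) ≈ -104.93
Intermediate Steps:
h = Rational(1216, 5) (h = Mul(Rational(-1, 5), -1216) = Rational(1216, 5) ≈ 243.20)
J = Rational(-5, 18168) (J = Mul(Rational(-1, 3), Pow(Add(Rational(1216, 5), 968), -1)) = Mul(Rational(-1, 3), Pow(Rational(6056, 5), -1)) = Mul(Rational(-1, 3), Rational(5, 6056)) = Rational(-5, 18168) ≈ -0.00027521)
Add(Mul(Add(412, -679), J), -105) = Add(Mul(Add(412, -679), Rational(-5, 18168)), -105) = Add(Mul(-267, Rational(-5, 18168)), -105) = Add(Rational(445, 6056), -105) = Rational(-635435, 6056)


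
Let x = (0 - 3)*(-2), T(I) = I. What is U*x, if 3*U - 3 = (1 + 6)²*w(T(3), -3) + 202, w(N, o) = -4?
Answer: 18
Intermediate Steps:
x = 6 (x = -3*(-2) = 6)
U = 3 (U = 1 + ((1 + 6)²*(-4) + 202)/3 = 1 + (7²*(-4) + 202)/3 = 1 + (49*(-4) + 202)/3 = 1 + (-196 + 202)/3 = 1 + (⅓)*6 = 1 + 2 = 3)
U*x = 3*6 = 18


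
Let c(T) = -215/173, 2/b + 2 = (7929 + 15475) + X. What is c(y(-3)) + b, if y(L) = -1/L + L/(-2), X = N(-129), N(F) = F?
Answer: -5003349/4026229 ≈ -1.2427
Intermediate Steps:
X = -129
y(L) = -1/L - L/2 (y(L) = -1/L + L*(-½) = -1/L - L/2)
b = 2/23273 (b = 2/(-2 + ((7929 + 15475) - 129)) = 2/(-2 + (23404 - 129)) = 2/(-2 + 23275) = 2/23273 ≈ 8.5937e-5)
c(T) = -215/173 (c(T) = -215*1/173 = -215/173)
c(y(-3)) + b = -215/173 + 2/23273 = -5003349/4026229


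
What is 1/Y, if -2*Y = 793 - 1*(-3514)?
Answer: -2/4307 ≈ -0.00046436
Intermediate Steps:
Y = -4307/2 (Y = -(793 - 1*(-3514))/2 = -(793 + 3514)/2 = -½*4307 = -4307/2 ≈ -2153.5)
1/Y = 1/(-4307/2) = -2/4307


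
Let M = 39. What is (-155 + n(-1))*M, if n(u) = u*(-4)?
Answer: -5889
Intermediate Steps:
n(u) = -4*u
(-155 + n(-1))*M = (-155 - 4*(-1))*39 = (-155 + 4)*39 = -151*39 = -5889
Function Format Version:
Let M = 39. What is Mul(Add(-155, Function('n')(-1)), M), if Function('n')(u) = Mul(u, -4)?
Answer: -5889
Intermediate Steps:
Function('n')(u) = Mul(-4, u)
Mul(Add(-155, Function('n')(-1)), M) = Mul(Add(-155, Mul(-4, -1)), 39) = Mul(Add(-155, 4), 39) = Mul(-151, 39) = -5889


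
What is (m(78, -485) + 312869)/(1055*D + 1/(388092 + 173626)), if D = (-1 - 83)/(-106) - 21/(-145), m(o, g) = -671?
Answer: 269539441984068/853717554631 ≈ 315.72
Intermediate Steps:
D = 7203/7685 (D = -84*(-1/106) - 21*(-1/145) = 42/53 + 21/145 = 7203/7685 ≈ 0.93728)
(m(78, -485) + 312869)/(1055*D + 1/(388092 + 173626)) = (-671 + 312869)/(1055*(7203/7685) + 1/(388092 + 173626)) = 312198/(1519833/1537 + 1/561718) = 312198/(853717554631/863360566) = 312198*(863360566/853717554631) = 269539441984068/853717554631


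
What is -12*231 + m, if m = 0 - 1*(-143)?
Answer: -2629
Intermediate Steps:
m = 143 (m = 0 + 143 = 143)
-12*231 + m = -12*231 + 143 = -2772 + 143 = -2629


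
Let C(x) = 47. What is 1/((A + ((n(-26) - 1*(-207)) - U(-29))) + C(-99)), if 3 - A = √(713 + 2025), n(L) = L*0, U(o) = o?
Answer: 143/39529 + 37*√2/79058 ≈ 0.0042795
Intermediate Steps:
n(L) = 0
A = 3 - 37*√2 (A = 3 - √(713 + 2025) = 3 - √2738 = 3 - 37*√2 ≈ -49.326)
1/((A + ((n(-26) - 1*(-207)) - U(-29))) + C(-99)) = 1/(((3 - 37*√2) + ((0 - 1*(-207)) - 1*(-29))) + 47) = 1/(((3 - 37*√2) + ((0 + 207) + 29)) + 47) = 1/(((3 - 37*√2) + (207 + 29)) + 47) = 1/(((3 - 37*√2) + 236) + 47) = 1/((239 - 37*√2) + 47) = 1/(286 - 37*√2)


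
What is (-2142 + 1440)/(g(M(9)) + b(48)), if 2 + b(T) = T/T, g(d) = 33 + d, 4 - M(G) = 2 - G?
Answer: -702/43 ≈ -16.326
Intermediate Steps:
M(G) = 2 + G (M(G) = 4 - (2 - G) = 4 + (-2 + G) = 2 + G)
b(T) = -1 (b(T) = -2 + T/T = -2 + 1 = -1)
(-2142 + 1440)/(g(M(9)) + b(48)) = (-2142 + 1440)/((33 + (2 + 9)) - 1) = -702/((33 + 11) - 1) = -702/(44 - 1) = -702/43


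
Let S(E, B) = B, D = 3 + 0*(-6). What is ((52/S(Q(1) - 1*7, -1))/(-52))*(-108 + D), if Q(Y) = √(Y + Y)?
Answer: -105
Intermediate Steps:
Q(Y) = √2*√Y (Q(Y) = √(2*Y) = √2*√Y)
D = 3 (D = 3 + 0 = 3)
((52/S(Q(1) - 1*7, -1))/(-52))*(-108 + D) = ((52/(-1))/(-52))*(-108 + 3) = ((52*(-1))*(-1/52))*(-105) = -52*(-1/52)*(-105) = 1*(-105) = -105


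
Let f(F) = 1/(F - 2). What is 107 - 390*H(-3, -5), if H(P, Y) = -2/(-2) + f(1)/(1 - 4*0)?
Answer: 107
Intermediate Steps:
f(F) = 1/(-2 + F)
H(P, Y) = 0 (H(P, Y) = -2/(-2) + 1/((-2 + 1)*(1 - 4*0)) = -2*(-1/2) + 1/((-1)*(1 + 0)) = 1 - 1/1 = 1 - 1*1 = 1 - 1 = 0)
107 - 390*H(-3, -5) = 107 - 390*0 = 107 + 0 = 107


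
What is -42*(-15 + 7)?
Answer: 336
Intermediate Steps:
-42*(-15 + 7) = -42*(-8) = 336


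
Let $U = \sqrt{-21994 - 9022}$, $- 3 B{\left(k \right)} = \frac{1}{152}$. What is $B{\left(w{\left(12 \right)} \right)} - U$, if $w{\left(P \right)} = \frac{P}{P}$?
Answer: $- \frac{1}{456} - 2 i \sqrt{7754} \approx -0.002193 - 176.11 i$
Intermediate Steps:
$w{\left(P \right)} = 1$
$B{\left(k \right)} = - \frac{1}{456}$ ($B{\left(k \right)} = - \frac{1}{3 \cdot 152} = \left(- \frac{1}{3}\right) \frac{1}{152} = - \frac{1}{456}$)
$U = 2 i \sqrt{7754}$ ($U = \sqrt{-31016} = 2 i \sqrt{7754} \approx 176.11 i$)
$B{\left(w{\left(12 \right)} \right)} - U = - \frac{1}{456} - 2 i \sqrt{7754}$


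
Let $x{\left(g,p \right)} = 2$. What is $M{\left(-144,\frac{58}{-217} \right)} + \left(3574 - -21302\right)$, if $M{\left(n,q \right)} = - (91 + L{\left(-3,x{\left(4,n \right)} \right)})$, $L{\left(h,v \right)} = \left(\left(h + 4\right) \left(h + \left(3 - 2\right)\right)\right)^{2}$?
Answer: $24781$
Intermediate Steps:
$L{\left(h,v \right)} = \left(1 + h\right)^{2} \left(4 + h\right)^{2}$ ($L{\left(h,v \right)} = \left(\left(4 + h\right) \left(h + \left(3 - 2\right)\right)\right)^{2} = \left(\left(4 + h\right) \left(h + 1\right)\right)^{2} = \left(\left(4 + h\right) \left(1 + h\right)\right)^{2} = \left(\left(1 + h\right) \left(4 + h\right)\right)^{2} = \left(1 + h\right)^{2} \left(4 + h\right)^{2}$)
$M{\left(n,q \right)} = -95$ ($M{\left(n,q \right)} = - (91 + \left(1 - 3\right)^{2} \left(4 - 3\right)^{2}) = - (91 + \left(-2\right)^{2} \cdot 1^{2}) = - (91 + 4 \cdot 1) = - (91 + 4) = \left(-1\right) 95 = -95$)
$M{\left(-144,\frac{58}{-217} \right)} + \left(3574 - -21302\right) = -95 + \left(3574 - -21302\right) = -95 + \left(3574 + 21302\right) = -95 + 24876 = 24781$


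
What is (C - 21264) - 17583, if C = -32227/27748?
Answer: -1077958783/27748 ≈ -38848.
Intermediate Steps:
C = -32227/27748 (C = -32227*1/27748 = -32227/27748 ≈ -1.1614)
(C - 21264) - 17583 = (-32227/27748 - 21264) - 17583 = -590065699/27748 - 17583 = -1077958783/27748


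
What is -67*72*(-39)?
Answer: 188136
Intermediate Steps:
-67*72*(-39) = -4824*(-39) = 188136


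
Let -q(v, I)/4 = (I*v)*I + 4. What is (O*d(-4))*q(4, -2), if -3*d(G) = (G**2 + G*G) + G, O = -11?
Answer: -24640/3 ≈ -8213.3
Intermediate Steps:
d(G) = -2*G**2/3 - G/3 (d(G) = -((G**2 + G*G) + G)/3 = -((G**2 + G**2) + G)/3 = -(2*G**2 + G)/3 = -(G + 2*G**2)/3 = -2*G**2/3 - G/3)
q(v, I) = -16 - 4*v*I**2 (q(v, I) = -4*((I*v)*I + 4) = -4*(v*I**2 + 4) = -4*(4 + v*I**2) = -16 - 4*v*I**2)
(O*d(-4))*q(4, -2) = (-(-11)*(-4)*(1 + 2*(-4))/3)*(-16 - 4*4*(-2)**2) = (-(-11)*(-4)*(1 - 8)/3)*(-16 - 4*4*4) = (-(-11)*(-4)*(-7)/3)*(-16 - 64) = -11*(-28/3)*(-80) = (308/3)*(-80) = -24640/3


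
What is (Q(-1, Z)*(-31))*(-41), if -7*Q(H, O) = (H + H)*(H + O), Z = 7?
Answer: 15252/7 ≈ 2178.9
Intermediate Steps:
Q(H, O) = -2*H*(H + O)/7 (Q(H, O) = -(H + H)*(H + O)/7 = -2*H*(H + O)/7)
(Q(-1, Z)*(-31))*(-41) = (-2/7*(-1)*(-1 + 7)*(-31))*(-41) = (-2/7*(-1)*6*(-31))*(-41) = ((12/7)*(-31))*(-41) = -372/7*(-41) = 15252/7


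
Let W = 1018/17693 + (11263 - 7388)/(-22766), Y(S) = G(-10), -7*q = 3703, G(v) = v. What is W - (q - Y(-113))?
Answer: 209007212335/402798838 ≈ 518.89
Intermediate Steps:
q = -529 (q = -⅐*3703 = -529)
Y(S) = -10
W = -45384587/402798838 (W = 1018*(1/17693) + 3875*(-1/22766) = 1018/17693 - 3875/22766 = -45384587/402798838 ≈ -0.11267)
W - (q - Y(-113)) = -45384587/402798838 - (-529 - 1*(-10)) = -45384587/402798838 - (-529 + 10) = -45384587/402798838 - 1*(-519) = -45384587/402798838 + 519 = 209007212335/402798838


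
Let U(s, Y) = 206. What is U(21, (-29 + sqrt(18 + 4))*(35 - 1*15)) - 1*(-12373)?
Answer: 12579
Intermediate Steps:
U(21, (-29 + sqrt(18 + 4))*(35 - 1*15)) - 1*(-12373) = 206 - 1*(-12373) = 206 + 12373 = 12579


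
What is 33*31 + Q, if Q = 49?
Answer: 1072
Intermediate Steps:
33*31 + Q = 33*31 + 49 = 1023 + 49 = 1072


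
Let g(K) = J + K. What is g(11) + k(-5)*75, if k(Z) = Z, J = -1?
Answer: -365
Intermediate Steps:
g(K) = -1 + K
g(11) + k(-5)*75 = (-1 + 11) - 5*75 = 10 - 375 = -365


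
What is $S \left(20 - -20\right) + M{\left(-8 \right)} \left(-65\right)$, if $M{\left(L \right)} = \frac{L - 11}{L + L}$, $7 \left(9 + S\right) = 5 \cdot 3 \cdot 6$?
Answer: $\frac{8635}{112} \approx 77.098$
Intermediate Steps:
$S = \frac{27}{7}$ ($S = -9 + \frac{5 \cdot 3 \cdot 6}{7} = -9 + \frac{15 \cdot 6}{7} = -9 + \frac{1}{7} \cdot 90 = -9 + \frac{90}{7} = \frac{27}{7} \approx 3.8571$)
$M{\left(L \right)} = \frac{-11 + L}{2 L}$
$S \left(20 - -20\right) + M{\left(-8 \right)} \left(-65\right) = \frac{27 \left(20 - -20\right)}{7} + \frac{-11 - 8}{2 \left(-8\right)} \left(-65\right) = \frac{27 \left(20 + 20\right)}{7} + \frac{1}{2} \left(- \frac{1}{8}\right) \left(-19\right) \left(-65\right) = \frac{27}{7} \cdot 40 + \frac{19}{16} \left(-65\right) = \frac{1080}{7} - \frac{1235}{16} = \frac{8635}{112}$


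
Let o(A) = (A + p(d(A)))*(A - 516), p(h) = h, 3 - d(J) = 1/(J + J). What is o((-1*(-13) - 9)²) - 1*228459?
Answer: -1903547/8 ≈ -2.3794e+5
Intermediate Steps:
d(J) = 3 - 1/(2*J) (d(J) = 3 - 1/(J + J) = 3 - 1/(2*J))
o(A) = (-516 + A)*(3 + A - 1/(2*A)) (o(A) = (A + (3 - 1/(2*A)))*(A - 516) = (3 + A - 1/(2*A))*(-516 + A) = (-516 + A)*(3 + A - 1/(2*A)))
o((-1*(-13) - 9)²) - 1*228459 = (-3097/2 + ((-1*(-13) - 9)²)² - 513*(-1*(-13) - 9)² + 258/((-1*(-13) - 9)²)) - 1*228459 = (-3097/2 + ((13 - 9)²)² - 513*(13 - 9)² + 258/((13 - 9)²)) - 228459 = (-3097/2 + (4²)² - 513*4² + 258/(4²)) - 228459 = (-3097/2 + 16² - 513*16 + 258/16) - 228459 = (-3097/2 + 256 - 8208 + 258*(1/16)) - 228459 = (-3097/2 + 256 - 8208 + 129/8) - 228459 = -75875/8 - 228459 = -1903547/8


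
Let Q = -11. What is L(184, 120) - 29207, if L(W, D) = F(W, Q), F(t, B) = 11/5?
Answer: -146024/5 ≈ -29205.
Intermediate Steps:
F(t, B) = 11/5 (F(t, B) = 11*(⅕) = 11/5)
L(W, D) = 11/5
L(184, 120) - 29207 = 11/5 - 29207 = -146024/5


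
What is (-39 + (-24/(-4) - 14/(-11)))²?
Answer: 121801/121 ≈ 1006.6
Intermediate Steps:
(-39 + (-24/(-4) - 14/(-11)))² = (-39 + (-24*(-¼) - 14*(-1/11)))² = (-39 + (6 + 14/11))² = (-39 + 80/11)² = (-349/11)² = 121801/121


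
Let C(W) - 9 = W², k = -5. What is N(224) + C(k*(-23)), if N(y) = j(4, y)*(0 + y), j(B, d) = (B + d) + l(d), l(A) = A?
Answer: 114482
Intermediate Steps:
j(B, d) = B + 2*d (j(B, d) = (B + d) + d = B + 2*d)
N(y) = y*(4 + 2*y) (N(y) = (4 + 2*y)*(0 + y) = (4 + 2*y)*y = y*(4 + 2*y))
C(W) = 9 + W²
N(224) + C(k*(-23)) = 2*224*(2 + 224) + (9 + (-5*(-23))²) = 2*224*226 + (9 + 115²) = 101248 + (9 + 13225) = 101248 + 13234 = 114482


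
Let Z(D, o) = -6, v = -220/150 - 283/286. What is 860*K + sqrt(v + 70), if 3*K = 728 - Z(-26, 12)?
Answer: 631240/3 + sqrt(1243083270)/4290 ≈ 2.1042e+5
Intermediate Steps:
v = -10537/4290 (v = -220*1/150 - 283*1/286 = -22/15 - 283/286 = -10537/4290 ≈ -2.4562)
K = 734/3 (K = (728 - 1*(-6))/3 = (728 + 6)/3 = (1/3)*734 = 734/3 ≈ 244.67)
860*K + sqrt(v + 70) = 860*(734/3) + sqrt(-10537/4290 + 70) = 631240/3 + sqrt(289763/4290) = 631240/3 + sqrt(1243083270)/4290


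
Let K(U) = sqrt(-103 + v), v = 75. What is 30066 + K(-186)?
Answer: 30066 + 2*I*sqrt(7) ≈ 30066.0 + 5.2915*I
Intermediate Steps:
K(U) = 2*I*sqrt(7) (K(U) = sqrt(-103 + 75) = sqrt(-28) = 2*I*sqrt(7))
30066 + K(-186) = 30066 + 2*I*sqrt(7)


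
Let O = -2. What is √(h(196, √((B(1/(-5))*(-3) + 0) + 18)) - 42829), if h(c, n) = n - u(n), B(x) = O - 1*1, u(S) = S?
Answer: I*√42829 ≈ 206.95*I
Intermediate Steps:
B(x) = -3 (B(x) = -2 - 1*1 = -2 - 1 = -3)
h(c, n) = 0 (h(c, n) = n - n = 0)
√(h(196, √((B(1/(-5))*(-3) + 0) + 18)) - 42829) = √(0 - 42829) = √(-42829) = I*√42829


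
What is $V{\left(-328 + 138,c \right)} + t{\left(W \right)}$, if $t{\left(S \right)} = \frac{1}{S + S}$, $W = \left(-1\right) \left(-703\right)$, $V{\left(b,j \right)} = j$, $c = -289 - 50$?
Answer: $- \frac{476633}{1406} \approx -339.0$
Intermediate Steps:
$c = -339$ ($c = -289 - 50 = -339$)
$W = 703$
$t{\left(S \right)} = \frac{1}{2 S}$
$V{\left(-328 + 138,c \right)} + t{\left(W \right)} = -339 + \frac{1}{2 \cdot 703} = -339 + \frac{1}{2} \cdot \frac{1}{703} = -339 + \frac{1}{1406} = - \frac{476633}{1406}$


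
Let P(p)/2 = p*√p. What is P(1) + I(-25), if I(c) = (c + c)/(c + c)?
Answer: 3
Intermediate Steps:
P(p) = 2*p^(3/2) (P(p) = 2*(p*√p) = 2*p^(3/2))
I(c) = 1 (I(c) = (2*c)/((2*c)) = (2*c)*(1/(2*c)) = 1)
P(1) + I(-25) = 2*1^(3/2) + 1 = 2*1 + 1 = 2 + 1 = 3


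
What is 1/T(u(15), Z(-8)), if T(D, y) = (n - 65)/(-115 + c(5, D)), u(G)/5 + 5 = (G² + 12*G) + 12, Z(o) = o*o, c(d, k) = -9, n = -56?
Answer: 124/121 ≈ 1.0248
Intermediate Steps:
Z(o) = o²
u(G) = 35 + 5*G² + 60*G (u(G) = -25 + 5*((G² + 12*G) + 12) = -25 + 5*(12 + G² + 12*G) = -25 + (60 + 5*G² + 60*G) = 35 + 5*G² + 60*G)
T(D, y) = 121/124 (T(D, y) = (-56 - 65)/(-115 - 9) = -121/(-124) = -121*(-1/124) = 121/124)
1/T(u(15), Z(-8)) = 1/(121/124) = 124/121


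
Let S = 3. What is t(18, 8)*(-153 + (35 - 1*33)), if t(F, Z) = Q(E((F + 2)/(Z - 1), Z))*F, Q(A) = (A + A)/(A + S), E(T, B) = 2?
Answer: -10872/5 ≈ -2174.4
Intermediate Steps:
Q(A) = 2*A/(3 + A) (Q(A) = (A + A)/(A + 3) = (2*A)/(3 + A) = 2*A/(3 + A))
t(F, Z) = 4*F/5 (t(F, Z) = (2*2/(3 + 2))*F = (2*2/5)*F = (2*2*(⅕))*F = 4*F/5)
t(18, 8)*(-153 + (35 - 1*33)) = ((⅘)*18)*(-153 + (35 - 1*33)) = 72*(-153 + (35 - 33))/5 = 72*(-153 + 2)/5 = (72/5)*(-151) = -10872/5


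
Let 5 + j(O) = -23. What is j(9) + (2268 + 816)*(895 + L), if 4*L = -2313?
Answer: 976829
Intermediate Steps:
L = -2313/4 (L = (1/4)*(-2313) = -2313/4 ≈ -578.25)
j(O) = -28 (j(O) = -5 - 23 = -28)
j(9) + (2268 + 816)*(895 + L) = -28 + (2268 + 816)*(895 - 2313/4) = -28 + 3084*(1267/4) = -28 + 976857 = 976829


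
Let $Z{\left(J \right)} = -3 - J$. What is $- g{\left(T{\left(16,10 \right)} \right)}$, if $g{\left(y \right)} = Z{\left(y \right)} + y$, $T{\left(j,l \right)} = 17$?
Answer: $3$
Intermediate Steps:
$g{\left(y \right)} = -3$ ($g{\left(y \right)} = \left(-3 - y\right) + y = -3$)
$- g{\left(T{\left(16,10 \right)} \right)} = \left(-1\right) \left(-3\right) = 3$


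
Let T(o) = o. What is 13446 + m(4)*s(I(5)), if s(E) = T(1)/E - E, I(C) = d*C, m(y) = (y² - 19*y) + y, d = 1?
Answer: 68574/5 ≈ 13715.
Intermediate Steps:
m(y) = y² - 18*y
I(C) = C (I(C) = 1*C = C)
s(E) = 1/E - E
13446 + m(4)*s(I(5)) = 13446 + (4*(-18 + 4))*(1/5 - 1*5) = 13446 + (4*(-14))*(⅕ - 5) = 13446 - 56*(-24/5) = 13446 + 1344/5 = 68574/5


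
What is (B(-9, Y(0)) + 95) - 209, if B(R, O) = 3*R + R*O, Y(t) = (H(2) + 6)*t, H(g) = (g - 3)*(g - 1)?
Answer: -141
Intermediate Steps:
H(g) = (-1 + g)*(-3 + g) (H(g) = (-3 + g)*(-1 + g) = (-1 + g)*(-3 + g))
Y(t) = 5*t (Y(t) = ((3 + 2² - 4*2) + 6)*t = ((3 + 4 - 8) + 6)*t = (-1 + 6)*t = 5*t)
B(R, O) = 3*R + O*R
(B(-9, Y(0)) + 95) - 209 = (-9*(3 + 5*0) + 95) - 209 = (-9*(3 + 0) + 95) - 209 = (-9*3 + 95) - 209 = (-27 + 95) - 209 = 68 - 209 = -141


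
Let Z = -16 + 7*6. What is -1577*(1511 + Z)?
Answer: -2423849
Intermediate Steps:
Z = 26 (Z = -16 + 42 = 26)
-1577*(1511 + Z) = -1577*(1511 + 26) = -1577*1537 = -2423849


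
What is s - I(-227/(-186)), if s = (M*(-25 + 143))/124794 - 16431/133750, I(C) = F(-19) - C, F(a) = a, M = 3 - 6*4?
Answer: 865729946843/43118926875 ≈ 20.078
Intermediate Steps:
M = -21 (M = 3 - 24 = -21)
I(C) = -19 - C
s = -396987119/2781866250 (s = -21*(-25 + 143)/124794 - 16431/133750 = -21*118*(1/124794) - 16431*1/133750 = -2478*1/124794 - 16431/133750 = -413/20799 - 16431/133750 = -396987119/2781866250 ≈ -0.14271)
s - I(-227/(-186)) = -396987119/2781866250 - (-19 - (-227)/(-186)) = -396987119/2781866250 - (-19 - (-227)*(-1)/186) = -396987119/2781866250 - (-19 - 1*227/186) = -396987119/2781866250 - (-19 - 227/186) = -396987119/2781866250 - 1*(-3761/186) = -396987119/2781866250 + 3761/186 = 865729946843/43118926875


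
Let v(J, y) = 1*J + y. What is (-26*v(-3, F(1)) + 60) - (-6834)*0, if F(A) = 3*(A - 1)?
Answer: 138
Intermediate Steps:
F(A) = -3 + 3*A (F(A) = 3*(-1 + A) = -3 + 3*A)
v(J, y) = J + y
(-26*v(-3, F(1)) + 60) - (-6834)*0 = (-26*(-3 + (-3 + 3*1)) + 60) - (-6834)*0 = (-26*(-3 + (-3 + 3)) + 60) - 1*0 = (-26*(-3 + 0) + 60) + 0 = (-26*(-3) + 60) + 0 = (78 + 60) + 0 = 138 + 0 = 138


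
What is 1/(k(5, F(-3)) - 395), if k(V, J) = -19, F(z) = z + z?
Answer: -1/414 ≈ -0.0024155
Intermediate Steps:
F(z) = 2*z
1/(k(5, F(-3)) - 395) = 1/(-19 - 395) = 1/(-414) = -1/414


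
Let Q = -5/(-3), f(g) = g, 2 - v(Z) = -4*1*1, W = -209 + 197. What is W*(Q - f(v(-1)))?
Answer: 52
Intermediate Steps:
W = -12
v(Z) = 6 (v(Z) = 2 - (-4*1) = 2 - (-4) = 2 - 1*(-4) = 2 + 4 = 6)
Q = 5/3 (Q = -5*(-⅓) = 5/3 ≈ 1.6667)
W*(Q - f(v(-1))) = -12*(5/3 - 1*6) = -12*(5/3 - 6) = -12*(-13/3) = 52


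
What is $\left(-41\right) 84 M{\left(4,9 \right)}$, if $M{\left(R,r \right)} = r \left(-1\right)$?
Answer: $30996$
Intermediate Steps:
$M{\left(R,r \right)} = - r$
$\left(-41\right) 84 M{\left(4,9 \right)} = \left(-41\right) 84 \left(\left(-1\right) 9\right) = \left(-3444\right) \left(-9\right) = 30996$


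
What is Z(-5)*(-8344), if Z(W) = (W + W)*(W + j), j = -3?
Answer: -667520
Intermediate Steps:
Z(W) = 2*W*(-3 + W) (Z(W) = (W + W)*(W - 3) = (2*W)*(-3 + W) = 2*W*(-3 + W))
Z(-5)*(-8344) = (2*(-5)*(-3 - 5))*(-8344) = (2*(-5)*(-8))*(-8344) = 80*(-8344) = -667520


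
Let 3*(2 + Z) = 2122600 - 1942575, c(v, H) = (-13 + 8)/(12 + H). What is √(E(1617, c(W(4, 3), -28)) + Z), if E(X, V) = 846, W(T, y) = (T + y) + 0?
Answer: √547671/3 ≈ 246.68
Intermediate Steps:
W(T, y) = T + y
c(v, H) = -5/(12 + H)
Z = 180019/3 (Z = -2 + (2122600 - 1942575)/3 = -2 + (⅓)*180025 = -2 + 180025/3 = 180019/3 ≈ 60006.)
√(E(1617, c(W(4, 3), -28)) + Z) = √(846 + 180019/3) = √(182557/3) = √547671/3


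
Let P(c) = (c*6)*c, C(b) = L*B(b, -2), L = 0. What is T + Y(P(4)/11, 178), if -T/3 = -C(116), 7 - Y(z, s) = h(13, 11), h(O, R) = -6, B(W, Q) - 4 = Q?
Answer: 13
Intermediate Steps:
B(W, Q) = 4 + Q
C(b) = 0 (C(b) = 0*(4 - 2) = 0*2 = 0)
P(c) = 6*c² (P(c) = (6*c)*c = 6*c²)
Y(z, s) = 13 (Y(z, s) = 7 - 1*(-6) = 7 + 6 = 13)
T = 0 (T = -(-3)*0 = -3*0 = 0)
T + Y(P(4)/11, 178) = 0 + 13 = 13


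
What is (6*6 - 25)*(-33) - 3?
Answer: -366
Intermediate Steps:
(6*6 - 25)*(-33) - 3 = (36 - 25)*(-33) - 3 = 11*(-33) - 3 = -363 - 3 = -366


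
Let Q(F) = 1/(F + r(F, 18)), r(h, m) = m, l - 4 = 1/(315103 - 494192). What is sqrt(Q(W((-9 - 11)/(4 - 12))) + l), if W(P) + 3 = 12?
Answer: sqrt(10487813957958)/1611801 ≈ 2.0092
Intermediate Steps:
l = 716355/179089 (l = 4 + 1/(315103 - 494192) = 4 + 1/(-179089) = 4 - 1/179089 = 716355/179089 ≈ 4.0000)
W(P) = 9 (W(P) = -3 + 12 = 9)
Q(F) = 1/(18 + F) (Q(F) = 1/(F + 18) = 1/(18 + F))
sqrt(Q(W((-9 - 11)/(4 - 12))) + l) = sqrt(1/(18 + 9) + 716355/179089) = sqrt(1/27 + 716355/179089) = sqrt(19520674/4835403) = sqrt(10487813957958)/1611801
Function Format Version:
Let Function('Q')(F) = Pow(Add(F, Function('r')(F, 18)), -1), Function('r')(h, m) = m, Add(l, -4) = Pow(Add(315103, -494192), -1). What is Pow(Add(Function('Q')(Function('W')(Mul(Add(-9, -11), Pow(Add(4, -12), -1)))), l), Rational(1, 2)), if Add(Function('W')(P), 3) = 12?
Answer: Mul(Rational(1, 1611801), Pow(10487813957958, Rational(1, 2))) ≈ 2.0092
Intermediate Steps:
l = Rational(716355, 179089) (l = Add(4, Pow(Add(315103, -494192), -1)) = Add(4, Pow(-179089, -1)) = Add(4, Rational(-1, 179089)) = Rational(716355, 179089) ≈ 4.0000)
Function('W')(P) = 9 (Function('W')(P) = Add(-3, 12) = 9)
Function('Q')(F) = Pow(Add(18, F), -1) (Function('Q')(F) = Pow(Add(F, 18), -1) = Pow(Add(18, F), -1))
Pow(Add(Function('Q')(Function('W')(Mul(Add(-9, -11), Pow(Add(4, -12), -1)))), l), Rational(1, 2)) = Pow(Add(Pow(Add(18, 9), -1), Rational(716355, 179089)), Rational(1, 2)) = Pow(Add(Pow(27, -1), Rational(716355, 179089)), Rational(1, 2)) = Pow(Add(Rational(1, 27), Rational(716355, 179089)), Rational(1, 2)) = Pow(Rational(19520674, 4835403), Rational(1, 2)) = Mul(Rational(1, 1611801), Pow(10487813957958, Rational(1, 2)))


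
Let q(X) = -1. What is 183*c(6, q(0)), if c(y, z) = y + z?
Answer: 915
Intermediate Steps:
183*c(6, q(0)) = 183*(6 - 1) = 183*5 = 915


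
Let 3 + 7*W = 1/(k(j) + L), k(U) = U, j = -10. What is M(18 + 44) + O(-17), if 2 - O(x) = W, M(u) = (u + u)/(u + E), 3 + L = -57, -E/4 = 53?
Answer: 11789/7350 ≈ 1.6039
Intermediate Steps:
E = -212 (E = -4*53 = -212)
L = -60 (L = -3 - 57 = -60)
M(u) = 2*u/(-212 + u) (M(u) = (u + u)/(u - 212) = (2*u)/(-212 + u) = 2*u/(-212 + u))
W = -211/490 (W = -3/7 + 1/(7*(-10 - 60)) = -3/7 + (1/7)/(-70) = -3/7 + (1/7)*(-1/70) = -3/7 - 1/490 = -211/490 ≈ -0.43061)
O(x) = 1191/490 (O(x) = 2 - 1*(-211/490) = 2 + 211/490 = 1191/490)
M(18 + 44) + O(-17) = 2*(18 + 44)/(-212 + (18 + 44)) + 1191/490 = 2*62/(-212 + 62) + 1191/490 = 2*62/(-150) + 1191/490 = 2*62*(-1/150) + 1191/490 = -62/75 + 1191/490 = 11789/7350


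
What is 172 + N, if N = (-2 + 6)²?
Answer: 188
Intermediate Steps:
N = 16 (N = 4² = 16)
172 + N = 172 + 16 = 188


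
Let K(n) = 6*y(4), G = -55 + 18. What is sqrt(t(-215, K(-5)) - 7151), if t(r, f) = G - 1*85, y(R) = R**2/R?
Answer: I*sqrt(7273) ≈ 85.282*I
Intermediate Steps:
y(R) = R
G = -37
K(n) = 24 (K(n) = 6*4 = 24)
t(r, f) = -122 (t(r, f) = -37 - 1*85 = -37 - 85 = -122)
sqrt(t(-215, K(-5)) - 7151) = sqrt(-122 - 7151) = sqrt(-7273) = I*sqrt(7273)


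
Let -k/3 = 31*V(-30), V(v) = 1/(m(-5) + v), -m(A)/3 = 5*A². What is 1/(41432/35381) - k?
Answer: 3492043/5593320 ≈ 0.62432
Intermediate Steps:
m(A) = -15*A²
V(v) = 1/(-375 + v) (V(v) = 1/(-15*(-5)² + v) = 1/(-15*25 + v) = 1/(-375 + v))
k = 31/135 (k = -93/(-375 - 30) = -93/(-405) = -93*(-1)/405 = -3*(-31/405) = 31/135 ≈ 0.22963)
1/(41432/35381) - k = 1/(41432/35381) - 1*31/135 = 1/(41432*(1/35381)) - 31/135 = 1/(41432/35381) - 31/135 = 35381/41432 - 31/135 = 3492043/5593320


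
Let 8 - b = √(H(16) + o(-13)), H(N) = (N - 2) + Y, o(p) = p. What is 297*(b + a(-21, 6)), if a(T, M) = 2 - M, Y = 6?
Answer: 1188 - 297*√7 ≈ 402.21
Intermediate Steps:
H(N) = 4 + N (H(N) = (N - 2) + 6 = (-2 + N) + 6 = 4 + N)
b = 8 - √7 (b = 8 - √((4 + 16) - 13) = 8 - √(20 - 13) = 8 - √7 ≈ 5.3542)
297*(b + a(-21, 6)) = 297*((8 - √7) + (2 - 1*6)) = 297*((8 - √7) + (2 - 6)) = 297*((8 - √7) - 4) = 297*(4 - √7) = 1188 - 297*√7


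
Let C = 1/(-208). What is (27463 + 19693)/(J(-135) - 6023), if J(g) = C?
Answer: -9808448/1252785 ≈ -7.8293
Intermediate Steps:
C = -1/208 ≈ -0.0048077
J(g) = -1/208
(27463 + 19693)/(J(-135) - 6023) = (27463 + 19693)/(-1/208 - 6023) = 47156/(-1252785/208) = 47156*(-208/1252785) = -9808448/1252785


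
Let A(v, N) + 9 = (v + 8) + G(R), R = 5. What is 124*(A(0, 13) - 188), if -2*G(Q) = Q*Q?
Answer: -24986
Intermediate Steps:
G(Q) = -Q²/2 (G(Q) = -Q*Q/2 = -Q²/2)
A(v, N) = -27/2 + v (A(v, N) = -9 + ((v + 8) - ½*5²) = -9 + ((8 + v) - ½*25) = -9 + ((8 + v) - 25/2) = -9 + (-9/2 + v) = -27/2 + v)
124*(A(0, 13) - 188) = 124*((-27/2 + 0) - 188) = 124*(-27/2 - 188) = 124*(-403/2) = -24986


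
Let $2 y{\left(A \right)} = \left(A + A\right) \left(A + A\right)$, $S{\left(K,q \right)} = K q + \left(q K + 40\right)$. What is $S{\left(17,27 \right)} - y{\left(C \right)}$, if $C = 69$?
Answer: $-8564$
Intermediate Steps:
$S{\left(K,q \right)} = 40 + 2 K q$ ($S{\left(K,q \right)} = K q + \left(K q + 40\right) = K q + \left(40 + K q\right) = 40 + 2 K q$)
$y{\left(A \right)} = 2 A^{2}$ ($y{\left(A \right)} = \frac{\left(A + A\right) \left(A + A\right)}{2} = \frac{2 A 2 A}{2} = \frac{4 A^{2}}{2} = 2 A^{2}$)
$S{\left(17,27 \right)} - y{\left(C \right)} = \left(40 + 2 \cdot 17 \cdot 27\right) - 2 \cdot 69^{2} = \left(40 + 918\right) - 2 \cdot 4761 = 958 - 9522 = -8564$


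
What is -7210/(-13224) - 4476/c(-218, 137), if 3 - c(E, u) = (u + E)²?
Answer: 8872817/7226916 ≈ 1.2277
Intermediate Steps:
c(E, u) = 3 - (E + u)² (c(E, u) = 3 - (u + E)² = 3 - (E + u)²)
-7210/(-13224) - 4476/c(-218, 137) = -7210/(-13224) - 4476/(3 - (-218 + 137)²) = -7210*(-1/13224) - 4476/(3 - 1*(-81)²) = 3605/6612 - 4476/(3 - 1*6561) = 3605/6612 - 4476/(3 - 6561) = 3605/6612 - 4476/(-6558) = 3605/6612 - 4476*(-1/6558) = 3605/6612 + 746/1093 = 8872817/7226916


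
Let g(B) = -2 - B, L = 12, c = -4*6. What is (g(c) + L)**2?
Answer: 1156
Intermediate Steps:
c = -24
(g(c) + L)**2 = ((-2 - 1*(-24)) + 12)**2 = ((-2 + 24) + 12)**2 = (22 + 12)**2 = 34**2 = 1156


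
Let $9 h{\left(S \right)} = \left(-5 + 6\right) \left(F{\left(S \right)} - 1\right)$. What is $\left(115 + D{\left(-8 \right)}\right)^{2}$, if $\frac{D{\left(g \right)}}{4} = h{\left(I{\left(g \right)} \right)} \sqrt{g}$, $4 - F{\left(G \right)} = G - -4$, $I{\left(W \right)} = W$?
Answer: $\frac{1064953}{81} + \frac{12880 i \sqrt{2}}{9} \approx 13148.0 + 2023.9 i$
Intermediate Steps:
$F{\left(G \right)} = - G$ ($F{\left(G \right)} = 4 - \left(G - -4\right) = 4 - \left(G + 4\right) = 4 - \left(4 + G\right) = - G$)
$h{\left(S \right)} = - \frac{1}{9} - \frac{S}{9}$ ($h{\left(S \right)} = \frac{\left(-5 + 6\right) \left(- S - 1\right)}{9} = \frac{1 \left(-1 - S\right)}{9} = \frac{-1 - S}{9} = - \frac{1}{9} - \frac{S}{9}$)
$D{\left(g \right)} = 4 \sqrt{g} \left(- \frac{1}{9} - \frac{g}{9}\right)$ ($D{\left(g \right)} = 4 \left(- \frac{1}{9} - \frac{g}{9}\right) \sqrt{g} = 4 \sqrt{g} \left(- \frac{1}{9} - \frac{g}{9}\right)$)
$\left(115 + D{\left(-8 \right)}\right)^{2} = \left(115 + \frac{4 \sqrt{-8} \left(-1 - -8\right)}{9}\right)^{2} = \left(115 + \frac{4 \cdot 2 i \sqrt{2} \left(-1 + 8\right)}{9}\right)^{2} = \left(115 + \frac{4}{9} \cdot 2 i \sqrt{2} \cdot 7\right)^{2} = \left(115 + \frac{56 i \sqrt{2}}{9}\right)^{2}$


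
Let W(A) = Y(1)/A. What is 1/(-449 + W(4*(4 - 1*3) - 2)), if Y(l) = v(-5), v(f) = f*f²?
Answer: -2/1023 ≈ -0.0019550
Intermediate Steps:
v(f) = f³
Y(l) = -125 (Y(l) = (-5)³ = -125)
W(A) = -125/A
1/(-449 + W(4*(4 - 1*3) - 2)) = 1/(-449 - 125/(4*(4 - 1*3) - 2)) = 1/(-449 - 125/(4*(4 - 3) - 2)) = 1/(-449 - 125/(4*1 - 2)) = 1/(-449 - 125/(4 - 2)) = 1/(-449 - 125/2) = 1/(-1023/2) = -2/1023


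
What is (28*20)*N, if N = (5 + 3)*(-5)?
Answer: -22400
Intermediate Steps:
N = -40 (N = 8*(-5) = -40)
(28*20)*N = (28*20)*(-40) = 560*(-40) = -22400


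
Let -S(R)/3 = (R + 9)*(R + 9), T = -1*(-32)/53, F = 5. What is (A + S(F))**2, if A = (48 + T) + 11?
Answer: 784280025/2809 ≈ 2.7920e+5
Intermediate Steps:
T = 32/53 (T = 32*(1/53) = 32/53 ≈ 0.60377)
S(R) = -3*(9 + R)**2 (S(R) = -3*(R + 9)*(R + 9) = -3*(9 + R)*(9 + R) = -3*(9 + R)**2)
A = 3159/53 (A = (48 + 32/53) + 11 = 2576/53 + 11 = 3159/53 ≈ 59.604)
(A + S(F))**2 = (3159/53 - 3*(9 + 5)**2)**2 = (3159/53 - 3*14**2)**2 = (3159/53 - 3*196)**2 = (3159/53 - 588)**2 = (-28005/53)**2 = 784280025/2809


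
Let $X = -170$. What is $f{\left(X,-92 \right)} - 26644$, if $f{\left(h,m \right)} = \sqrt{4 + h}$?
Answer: $-26644 + i \sqrt{166} \approx -26644.0 + 12.884 i$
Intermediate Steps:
$f{\left(X,-92 \right)} - 26644 = \sqrt{4 - 170} - 26644 = \sqrt{-166} - 26644 = i \sqrt{166} - 26644 = -26644 + i \sqrt{166}$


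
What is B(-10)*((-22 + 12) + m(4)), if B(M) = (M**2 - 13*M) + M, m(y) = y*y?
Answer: 1320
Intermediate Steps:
m(y) = y**2
B(M) = M**2 - 12*M
B(-10)*((-22 + 12) + m(4)) = (-10*(-12 - 10))*((-22 + 12) + 4**2) = (-10*(-22))*(-10 + 16) = 220*6 = 1320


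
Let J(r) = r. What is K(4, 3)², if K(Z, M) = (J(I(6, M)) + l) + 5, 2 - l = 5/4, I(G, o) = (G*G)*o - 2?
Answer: 199809/16 ≈ 12488.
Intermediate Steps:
I(G, o) = -2 + o*G² (I(G, o) = G²*o - 2 = o*G² - 2 = -2 + o*G²)
l = ¾ (l = 2 - 5/4 = ¾ ≈ 0.75000)
K(Z, M) = 15/4 + 36*M (K(Z, M) = ((-2 + M*6²) + ¾) + 5 = ((-2 + M*36) + ¾) + 5 = ((-2 + 36*M) + ¾) + 5 = (-5/4 + 36*M) + 5 = 15/4 + 36*M)
K(4, 3)² = (15/4 + 36*3)² = (15/4 + 108)² = (447/4)² = 199809/16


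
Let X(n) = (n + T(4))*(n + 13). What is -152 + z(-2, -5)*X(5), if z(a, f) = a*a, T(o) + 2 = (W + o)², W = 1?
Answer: 1864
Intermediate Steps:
T(o) = -2 + (1 + o)²
z(a, f) = a²
X(n) = (13 + n)*(23 + n) (X(n) = (n + (-2 + (1 + 4)²))*(n + 13) = (n + (-2 + 5²))*(13 + n) = (n + (-2 + 25))*(13 + n) = (n + 23)*(13 + n) = (23 + n)*(13 + n) = (13 + n)*(23 + n))
-152 + z(-2, -5)*X(5) = -152 + (-2)²*(299 + 5² + 36*5) = -152 + 4*(299 + 25 + 180) = -152 + 4*504 = -152 + 2016 = 1864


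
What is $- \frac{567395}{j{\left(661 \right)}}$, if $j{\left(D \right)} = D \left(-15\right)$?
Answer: $\frac{113479}{1983} \approx 57.226$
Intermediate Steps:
$j{\left(D \right)} = - 15 D$
$- \frac{567395}{j{\left(661 \right)}} = - \frac{567395}{\left(-15\right) 661} = - \frac{567395}{-9915} = \left(-567395\right) \left(- \frac{1}{9915}\right) = \frac{113479}{1983}$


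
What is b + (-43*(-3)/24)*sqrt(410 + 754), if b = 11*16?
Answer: 176 + 43*sqrt(291)/4 ≈ 359.38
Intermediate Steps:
b = 176
b + (-43*(-3)/24)*sqrt(410 + 754) = 176 + (-43*(-3)/24)*sqrt(410 + 754) = 176 + (129*(1/24))*sqrt(1164) = 176 + 43*(2*sqrt(291))/8 = 176 + 43*sqrt(291)/4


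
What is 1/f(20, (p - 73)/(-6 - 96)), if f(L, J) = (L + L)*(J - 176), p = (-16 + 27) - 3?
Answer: -51/357740 ≈ -0.00014256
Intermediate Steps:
p = 8 (p = 11 - 3 = 8)
f(L, J) = 2*L*(-176 + J) (f(L, J) = (2*L)*(-176 + J) = 2*L*(-176 + J))
1/f(20, (p - 73)/(-6 - 96)) = 1/(2*20*(-176 + (8 - 73)/(-6 - 96))) = 1/(2*20*(-176 - 65/(-102))) = 1/(2*20*(-176 - 65*(-1/102))) = 1/(2*20*(-176 + 65/102)) = 1/(2*20*(-17887/102)) = 1/(-357740/51) = -51/357740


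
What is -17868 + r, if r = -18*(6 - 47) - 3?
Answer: -17133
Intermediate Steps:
r = 735 (r = -18*(-41) - 3 = 738 - 3 = 735)
-17868 + r = -17868 + 735 = -17133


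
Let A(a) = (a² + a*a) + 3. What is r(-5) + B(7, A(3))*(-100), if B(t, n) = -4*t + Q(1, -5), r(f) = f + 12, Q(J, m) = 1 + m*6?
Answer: 5707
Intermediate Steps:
Q(J, m) = 1 + 6*m
r(f) = 12 + f
A(a) = 3 + 2*a² (A(a) = (a² + a²) + 3 = 2*a² + 3 = 3 + 2*a²)
B(t, n) = -29 - 4*t (B(t, n) = -4*t + (1 + 6*(-5)) = -4*t + (1 - 30) = -4*t - 29 = -29 - 4*t)
r(-5) + B(7, A(3))*(-100) = (12 - 5) + (-29 - 4*7)*(-100) = 7 + (-29 - 28)*(-100) = 7 - 57*(-100) = 7 + 5700 = 5707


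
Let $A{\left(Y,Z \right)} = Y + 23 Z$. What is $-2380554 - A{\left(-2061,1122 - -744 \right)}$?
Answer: $-2421411$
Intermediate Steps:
$-2380554 - A{\left(-2061,1122 - -744 \right)} = -2380554 - \left(-2061 + 23 \left(1122 - -744\right)\right) = -2380554 - \left(-2061 + 23 \left(1122 + 744\right)\right) = -2380554 - \left(-2061 + 23 \cdot 1866\right) = -2380554 - \left(-2061 + 42918\right) = -2380554 - 40857 = -2421411$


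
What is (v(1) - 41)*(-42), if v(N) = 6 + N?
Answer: 1428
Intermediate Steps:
(v(1) - 41)*(-42) = ((6 + 1) - 41)*(-42) = (7 - 41)*(-42) = -34*(-42) = 1428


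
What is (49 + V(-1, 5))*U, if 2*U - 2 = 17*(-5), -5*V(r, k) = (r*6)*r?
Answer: -19837/10 ≈ -1983.7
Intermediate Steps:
V(r, k) = -6*r**2/5 (V(r, k) = -r*6*r/5 = -6*r*r/5 = -6*r**2/5)
U = -83/2 (U = 1 + (17*(-5))/2 = 1 + (1/2)*(-85) = 1 - 85/2 = -83/2 ≈ -41.500)
(49 + V(-1, 5))*U = (49 - 6/5*(-1)**2)*(-83/2) = (49 - 6/5*1)*(-83/2) = (49 - 6/5)*(-83/2) = (239/5)*(-83/2) = -19837/10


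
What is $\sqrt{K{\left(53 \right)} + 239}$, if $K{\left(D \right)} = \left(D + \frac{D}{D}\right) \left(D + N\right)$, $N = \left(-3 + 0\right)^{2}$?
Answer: $\sqrt{3587} \approx 59.892$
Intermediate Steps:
$N = 9$ ($N = \left(-3\right)^{2} = 9$)
$K{\left(D \right)} = \left(1 + D\right) \left(9 + D\right)$ ($K{\left(D \right)} = \left(D + \frac{D}{D}\right) \left(D + 9\right) = \left(D + 1\right) \left(9 + D\right) = \left(1 + D\right) \left(9 + D\right)$)
$\sqrt{K{\left(53 \right)} + 239} = \sqrt{\left(9 + 53^{2} + 10 \cdot 53\right) + 239} = \sqrt{\left(9 + 2809 + 530\right) + 239} = \sqrt{3348 + 239} = \sqrt{3587}$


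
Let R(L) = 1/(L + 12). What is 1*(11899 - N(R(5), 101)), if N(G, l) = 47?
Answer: 11852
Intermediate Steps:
R(L) = 1/(12 + L)
1*(11899 - N(R(5), 101)) = 1*(11899 - 1*47) = 1*(11899 - 47) = 1*11852 = 11852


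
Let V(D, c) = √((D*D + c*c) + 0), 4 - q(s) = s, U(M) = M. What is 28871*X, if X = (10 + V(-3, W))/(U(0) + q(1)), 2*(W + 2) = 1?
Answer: 288710/3 + 28871*√5/2 ≈ 1.2852e+5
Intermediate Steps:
W = -3/2 (W = -2 + (½)*1 = -2 + ½ = -3/2 ≈ -1.5000)
q(s) = 4 - s
V(D, c) = √(D² + c²) (V(D, c) = √((D² + c²) + 0) = √(D² + c²))
X = 10/3 + √5/2 (X = (10 + √((-3)² + (-3/2)²))/(0 + (4 - 1*1)) = (10 + √(9 + 9/4))/(0 + (4 - 1)) = (10 + √(45/4))/(0 + 3) = (10 + 3*√5/2)/3 = (10 + 3*√5/2)*(⅓) = 10/3 + √5/2 ≈ 4.4514)
28871*X = 28871*(10/3 + √5/2) = 288710/3 + 28871*√5/2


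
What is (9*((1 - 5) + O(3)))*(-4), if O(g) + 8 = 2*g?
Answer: 216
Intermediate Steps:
O(g) = -8 + 2*g
(9*((1 - 5) + O(3)))*(-4) = (9*((1 - 5) + (-8 + 2*3)))*(-4) = (9*(-4 + (-8 + 6)))*(-4) = (9*(-4 - 2))*(-4) = (9*(-6))*(-4) = -54*(-4) = 216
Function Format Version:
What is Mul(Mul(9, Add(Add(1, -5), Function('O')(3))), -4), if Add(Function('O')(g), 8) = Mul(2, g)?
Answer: 216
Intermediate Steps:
Function('O')(g) = Add(-8, Mul(2, g))
Mul(Mul(9, Add(Add(1, -5), Function('O')(3))), -4) = Mul(Mul(9, Add(Add(1, -5), Add(-8, Mul(2, 3)))), -4) = Mul(Mul(9, Add(-4, Add(-8, 6))), -4) = Mul(Mul(9, Add(-4, -2)), -4) = Mul(Mul(9, -6), -4) = Mul(-54, -4) = 216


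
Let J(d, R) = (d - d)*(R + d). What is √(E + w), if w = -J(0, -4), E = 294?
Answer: 7*√6 ≈ 17.146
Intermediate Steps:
J(d, R) = 0 (J(d, R) = 0*(R + d) = 0)
w = 0 (w = -1*0 = 0)
√(E + w) = √(294 + 0) = √294 = 7*√6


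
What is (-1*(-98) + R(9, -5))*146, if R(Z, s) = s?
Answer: 13578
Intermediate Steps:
(-1*(-98) + R(9, -5))*146 = (-1*(-98) - 5)*146 = (98 - 5)*146 = 93*146 = 13578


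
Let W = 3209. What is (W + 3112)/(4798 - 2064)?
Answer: 6321/2734 ≈ 2.3120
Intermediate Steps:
(W + 3112)/(4798 - 2064) = (3209 + 3112)/(4798 - 2064) = 6321/2734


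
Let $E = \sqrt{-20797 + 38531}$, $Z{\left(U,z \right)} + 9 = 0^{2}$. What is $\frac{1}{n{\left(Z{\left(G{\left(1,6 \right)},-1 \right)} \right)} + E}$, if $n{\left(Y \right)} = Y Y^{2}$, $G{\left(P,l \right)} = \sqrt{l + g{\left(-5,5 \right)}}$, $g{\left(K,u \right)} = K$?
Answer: $- \frac{729}{513707} - \frac{\sqrt{17734}}{513707} \approx -0.0016783$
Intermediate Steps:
$G{\left(P,l \right)} = \sqrt{-5 + l}$ ($G{\left(P,l \right)} = \sqrt{l - 5} = \sqrt{-5 + l}$)
$Z{\left(U,z \right)} = -9$ ($Z{\left(U,z \right)} = -9 + 0^{2} = -9 + 0 = -9$)
$n{\left(Y \right)} = Y^{3}$
$E = \sqrt{17734} \approx 133.17$
$\frac{1}{n{\left(Z{\left(G{\left(1,6 \right)},-1 \right)} \right)} + E} = \frac{1}{\left(-9\right)^{3} + \sqrt{17734}} = \frac{1}{-729 + \sqrt{17734}}$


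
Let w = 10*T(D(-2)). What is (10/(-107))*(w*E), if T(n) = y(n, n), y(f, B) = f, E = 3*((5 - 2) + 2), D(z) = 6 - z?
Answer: -12000/107 ≈ -112.15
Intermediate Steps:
E = 15 (E = 3*(3 + 2) = 3*5 = 15)
T(n) = n
w = 80 (w = 10*(6 - 1*(-2)) = 10*(6 + 2) = 10*8 = 80)
(10/(-107))*(w*E) = (10/(-107))*(80*15) = (10*(-1/107))*1200 = -10/107*1200 = -12000/107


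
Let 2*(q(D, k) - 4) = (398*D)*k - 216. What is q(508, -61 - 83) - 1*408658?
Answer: -14966010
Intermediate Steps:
q(D, k) = -104 + 199*D*k (q(D, k) = 4 + ((398*D)*k - 216)/2 = 4 + (398*D*k - 216)/2 = 4 + (-216 + 398*D*k)/2 = 4 + (-108 + 199*D*k) = -104 + 199*D*k)
q(508, -61 - 83) - 1*408658 = (-104 + 199*508*(-61 - 83)) - 1*408658 = (-104 + 199*508*(-144)) - 408658 = (-104 - 14557248) - 408658 = -14557352 - 408658 = -14966010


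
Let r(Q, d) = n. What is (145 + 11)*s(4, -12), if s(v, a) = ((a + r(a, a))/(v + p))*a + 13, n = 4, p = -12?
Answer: 156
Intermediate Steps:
r(Q, d) = 4
s(v, a) = 13 + a*(4 + a)/(-12 + v) (s(v, a) = ((a + 4)/(v - 12))*a + 13 = ((4 + a)/(-12 + v))*a + 13 = a*(4 + a)/(-12 + v) + 13 = 13 + a*(4 + a)/(-12 + v))
(145 + 11)*s(4, -12) = (145 + 11)*((-156 + (-12)² + 4*(-12) + 13*4)/(-12 + 4)) = 156*((-156 + 144 - 48 + 52)/(-8)) = 156*(-⅛*(-8)) = 156*1 = 156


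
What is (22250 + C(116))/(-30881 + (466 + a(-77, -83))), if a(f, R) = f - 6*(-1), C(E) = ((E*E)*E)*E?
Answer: -30181031/5081 ≈ -5940.0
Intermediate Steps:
C(E) = E⁴ (C(E) = (E²*E)*E = E³*E = E⁴)
a(f, R) = 6 + f (a(f, R) = f + 6 = 6 + f)
(22250 + C(116))/(-30881 + (466 + a(-77, -83))) = (22250 + 116⁴)/(-30881 + (466 + (6 - 77))) = (22250 + 181063936)/(-30881 + (466 - 71)) = 181086186/(-30881 + 395) = 181086186/(-30486) = 181086186*(-1/30486) = -30181031/5081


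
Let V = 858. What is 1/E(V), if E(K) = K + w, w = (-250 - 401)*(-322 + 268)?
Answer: 1/36012 ≈ 2.7769e-5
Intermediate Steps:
w = 35154 (w = -651*(-54) = 35154)
E(K) = 35154 + K (E(K) = K + 35154 = 35154 + K)
1/E(V) = 1/(35154 + 858) = 1/36012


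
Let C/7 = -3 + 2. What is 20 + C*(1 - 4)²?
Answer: -43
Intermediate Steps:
C = -7 (C = 7*(-3 + 2) = 7*(-1) = -7)
20 + C*(1 - 4)² = 20 - 7*(1 - 4)² = 20 - 7*(-3)² = 20 - 7*9 = 20 - 63 = -43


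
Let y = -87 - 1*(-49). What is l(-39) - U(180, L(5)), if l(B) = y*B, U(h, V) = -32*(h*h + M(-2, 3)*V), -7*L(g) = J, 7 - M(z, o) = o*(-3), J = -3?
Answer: 7269510/7 ≈ 1.0385e+6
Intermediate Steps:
M(z, o) = 7 + 3*o (M(z, o) = 7 - o*(-3) = 7 - (-3)*o = 7 + 3*o)
L(g) = 3/7 (L(g) = -⅐*(-3) = 3/7)
y = -38 (y = -87 + 49 = -38)
U(h, V) = -512*V - 32*h² (U(h, V) = -32*(h*h + (7 + 3*3)*V) = -32*(h² + (7 + 9)*V) = -32*(h² + 16*V) = -512*V - 32*h²)
l(B) = -38*B
l(-39) - U(180, L(5)) = -38*(-39) - (-512*3/7 - 32*180²) = 1482 - (-1536/7 - 32*32400) = 1482 - (-1536/7 - 1036800) = 1482 - 1*(-7259136/7) = 1482 + 7259136/7 = 7269510/7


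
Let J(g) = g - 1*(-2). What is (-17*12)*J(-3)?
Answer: 204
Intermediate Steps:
J(g) = 2 + g (J(g) = g + 2 = 2 + g)
(-17*12)*J(-3) = (-17*12)*(2 - 3) = -204*(-1) = 204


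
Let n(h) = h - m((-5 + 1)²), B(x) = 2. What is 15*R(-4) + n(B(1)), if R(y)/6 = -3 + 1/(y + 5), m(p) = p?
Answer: -194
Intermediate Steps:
n(h) = -16 + h (n(h) = h - (-5 + 1)² = h - 1*(-4)² = h - 1*16 = h - 16 = -16 + h)
R(y) = -18 + 6/(5 + y) (R(y) = 6*(-3 + 1/(y + 5)) = 6*(-3 + 1/(5 + y)) = -18 + 6/(5 + y))
15*R(-4) + n(B(1)) = 15*(6*(-14 - 3*(-4))/(5 - 4)) + (-16 + 2) = 15*(6*(-14 + 12)/1) - 14 = 15*(6*1*(-2)) - 14 = 15*(-12) - 14 = -180 - 14 = -194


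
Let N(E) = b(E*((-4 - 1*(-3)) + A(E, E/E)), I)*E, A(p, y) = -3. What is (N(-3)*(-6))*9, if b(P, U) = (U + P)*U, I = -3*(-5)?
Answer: 65610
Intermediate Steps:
I = 15
b(P, U) = U*(P + U) (b(P, U) = (P + U)*U = U*(P + U))
N(E) = E*(225 - 60*E) (N(E) = (15*(E*((-4 - 1*(-3)) - 3) + 15))*E = (15*(E*((-4 + 3) - 3) + 15))*E = (15*(E*(-1 - 3) + 15))*E = (15*(E*(-4) + 15))*E = (15*(-4*E + 15))*E = (15*(15 - 4*E))*E = (225 - 60*E)*E = E*(225 - 60*E))
(N(-3)*(-6))*9 = ((15*(-3)*(15 - 4*(-3)))*(-6))*9 = ((15*(-3)*(15 + 12))*(-6))*9 = ((15*(-3)*27)*(-6))*9 = -1215*(-6)*9 = 7290*9 = 65610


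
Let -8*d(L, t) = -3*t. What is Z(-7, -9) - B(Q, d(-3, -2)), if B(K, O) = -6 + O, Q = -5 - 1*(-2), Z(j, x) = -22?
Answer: -61/4 ≈ -15.250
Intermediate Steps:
d(L, t) = 3*t/8 (d(L, t) = -(-3)*t/8 = 3*t/8)
Q = -3 (Q = -5 + 2 = -3)
Z(-7, -9) - B(Q, d(-3, -2)) = -22 - (-6 + (3/8)*(-2)) = -22 - (-6 - ¾) = -22 - 1*(-27/4) = -22 + 27/4 = -61/4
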